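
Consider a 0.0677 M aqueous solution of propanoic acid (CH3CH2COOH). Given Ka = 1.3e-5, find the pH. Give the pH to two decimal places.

CH3CH2COOH ⇌ CH3CH2COO- + H+
From the ICE table, Ka = [H+]²/(0.0677 − [H+]) = 1.3 × 10^-5.
Neglecting [H+] in the denominator: [H+] = √(1.3 × 10^-5 × 0.0677) = 9.38 × 10^-4 M
([H+]/C₀ = 1.4% < 5%, so the approximation holds.)
pH = −log(9.38 × 10^-4) = 3.03

pH = 3.03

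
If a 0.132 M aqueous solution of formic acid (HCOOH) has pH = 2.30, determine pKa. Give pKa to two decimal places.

pKa = 3.70

[H+] = 10^(-2.30) = 5.01 × 10^-3 M
At equilibrium [HA] = 0.132 − 5.01 × 10^-3 = 1.27 × 10^-1 M
Ka = [H+][A-]/[HA] = (5.01 × 10^-3)² / 1.27 × 10^-1 = 1.98 × 10^-4
pKa = -log(1.98 × 10^-4) = 3.70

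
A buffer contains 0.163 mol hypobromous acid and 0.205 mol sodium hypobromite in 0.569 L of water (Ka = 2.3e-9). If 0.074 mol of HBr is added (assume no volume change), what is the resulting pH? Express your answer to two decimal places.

pH = 8.38

After neutralization: n(HOBr) = 0.237 mol, n(OBr-) = 0.131 mol.
pKa = −log(2.3 × 10^-9) = 8.638
Henderson–Hasselbalch with mole ratio 0.131/0.237: pH = 8.638 + (-0.257)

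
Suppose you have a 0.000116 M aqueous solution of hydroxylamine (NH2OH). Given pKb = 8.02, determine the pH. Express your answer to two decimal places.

pH = 8.02

NH2OH + H2O ⇌ NH3OH+ + OH-
Kb = 10^(−8.02) = 9.55 × 10^-9
From the ICE table, Kb = [OH-]²/(0.000116 − [OH-]) = 9.55 × 10^-9.
Since Kb ≪ C₀, [OH-] ≈ √(Kb·C₀) = 1.05 × 10^-6 M.
pOH = 5.98, so pH = 14.00 − pOH = 8.02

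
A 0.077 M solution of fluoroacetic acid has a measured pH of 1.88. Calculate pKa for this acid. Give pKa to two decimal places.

pKa = 2.56

[H+] = 10^(-1.88) = 1.32 × 10^-2 M
At equilibrium [HA] = 0.077 − 1.32 × 10^-2 = 6.38 × 10^-2 M
Ka = [H+][A-]/[HA] = (1.32 × 10^-2)² / 6.38 × 10^-2 = 2.73 × 10^-3
pKa = -log(2.73 × 10^-3) = 2.56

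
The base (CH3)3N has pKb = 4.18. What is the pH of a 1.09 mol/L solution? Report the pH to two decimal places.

pH = 11.93

(CH3)3N + H2O ⇌ (CH3)3NH+ + OH-
Kb = 10^(−4.18) = 6.61 × 10^-5
Kb = [OH-]²/(1.09 − [OH-]) = 6.61 × 10^-5
Neglecting [OH-] in the denominator: [OH-] = √(6.61 × 10^-5 × 1.09) = 8.49 × 10^-3 M
pOH = −log(8.49 × 10^-3) = 2.07; pH = 14.00 − 2.07 = 11.93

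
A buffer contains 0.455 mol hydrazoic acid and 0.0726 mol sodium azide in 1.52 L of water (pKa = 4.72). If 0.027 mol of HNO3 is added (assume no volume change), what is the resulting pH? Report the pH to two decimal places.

Added H+ converts N3- to HN3: HN3 → 0.482 mol, N3- → 0.0456 mol.
Henderson–Hasselbalch with mole ratio 0.0456/0.482: pH = 4.72 + (-1.024)

pH = 3.70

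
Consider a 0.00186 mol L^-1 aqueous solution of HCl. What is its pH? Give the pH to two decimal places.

HCl is a strong acid and dissociates completely, so [H+] = 0.00186 M.
pH = -log(0.00186) = 2.73

pH = 2.73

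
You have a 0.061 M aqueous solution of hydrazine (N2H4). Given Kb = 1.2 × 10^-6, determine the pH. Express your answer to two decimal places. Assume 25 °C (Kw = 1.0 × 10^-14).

pH = 10.43

N2H4 + H2O ⇌ N2H5+ + OH-
Kb = [OH-]²/(0.061 − [OH-]) = 1.2 × 10^-6
Assume [OH-] ≪ 0.061: [OH-] ≈ √(1.2 × 10^-6 × 0.061) = 2.71 × 10^-4 M
Check: 0.44% ionized — well under 5%, approximation valid.
pOH = −log(2.71 × 10^-4) = 3.57; pH = 14.00 − 3.57 = 10.43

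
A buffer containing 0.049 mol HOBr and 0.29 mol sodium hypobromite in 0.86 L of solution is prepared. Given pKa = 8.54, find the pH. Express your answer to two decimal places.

Henderson–Hasselbalch: pH = pKa + log([OBr-]/[HOBr]) = 8.54 + log(0.29/0.049)
pH = 8.54 + (+0.772) = 9.31

pH = 9.31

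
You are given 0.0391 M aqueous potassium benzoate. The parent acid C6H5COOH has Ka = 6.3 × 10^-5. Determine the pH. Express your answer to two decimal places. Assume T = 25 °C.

pH = 8.40

C6H5COO- is the conjugate base of the weak acid C6H5COOH.
Kb = Kw/Ka = 1.0×10^-14 / 6.3 × 10^-5 = 1.59 × 10^-10
Let x = [OH-] at equilibrium. Kb = x²/(0.0391 − x).
Since Kb ≪ C₀, x ≈ √(Kb·C₀) = 2.49 × 10^-6 M.
Check: 0.0064% ionized — well under 5%, approximation valid.
pOH = −log(2.49 × 10^-6) = 5.60; pH = 14.00 − 5.60 = 8.40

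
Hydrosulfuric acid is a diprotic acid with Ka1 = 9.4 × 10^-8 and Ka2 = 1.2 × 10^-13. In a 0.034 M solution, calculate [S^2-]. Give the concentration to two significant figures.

1.2 × 10^-13 M

First ionization gives [H+] ≈ [HS-] = 5.65 × 10^-5 M.
Second step: Ka2 = [H+][S^2-]/[HS-] ≈ [S^2-] (since [H+] ≈ [HS-]).
So [S^2-] ≈ Ka2.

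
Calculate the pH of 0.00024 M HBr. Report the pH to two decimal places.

pH = 3.62

HBr is a strong acid and dissociates completely, so [H+] = 0.00024 M.
pH = -log(0.00024) = 3.62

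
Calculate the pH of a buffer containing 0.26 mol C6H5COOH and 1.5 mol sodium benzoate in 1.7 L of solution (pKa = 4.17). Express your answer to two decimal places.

Using pH = pKa + log([base]/[acid]) with [base]/[acid] = 1.5/0.26:
pH = 4.17 + (+0.761) = 4.93

pH = 4.93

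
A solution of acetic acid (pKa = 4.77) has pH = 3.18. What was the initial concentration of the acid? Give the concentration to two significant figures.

[H+] = 10^(-3.18) = 6.61 × 10^-4 M = x
Ka = 10^(−4.77) = 1.70 × 10^-5
Ka = x²/(C₀ − x) ⇒ C₀ = x + x²/Ka
C₀ = 6.61 × 10^-4 + (6.61 × 10^-4)²/(1.70 × 10^-5) = 2.64 × 10^-2 M

C₀ = 2.6 × 10^-2 M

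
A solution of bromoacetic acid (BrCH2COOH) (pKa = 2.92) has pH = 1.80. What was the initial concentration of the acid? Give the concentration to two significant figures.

[H+] = 10^(-1.80) = 1.58 × 10^-2 M = x
Ka = 10^(−2.92) = 1.20 × 10^-3
Ka = x²/(C₀ − x) ⇒ C₀ = x + x²/Ka
C₀ = 1.58 × 10^-2 + (1.58 × 10^-2)²/(1.20 × 10^-3) = 2.24 × 10^-1 M

C₀ = 2.2 × 10^-1 M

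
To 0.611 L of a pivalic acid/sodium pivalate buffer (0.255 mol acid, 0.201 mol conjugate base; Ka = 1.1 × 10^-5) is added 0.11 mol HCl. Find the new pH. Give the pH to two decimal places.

After neutralization: n((CH3)3CCOOH) = 0.365 mol, n((CH3)3CCOO-) = 0.091 mol.
pKa = −log(1.1 × 10^-5) = 4.959
pH = pKa + log([A⁻]/[HA]) = 4.959 + log(0.091/0.365) = 4.959 -0.603

pH = 4.36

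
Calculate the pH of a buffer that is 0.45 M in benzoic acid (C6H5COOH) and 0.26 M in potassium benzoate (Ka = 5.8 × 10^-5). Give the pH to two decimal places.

pH = 4.00

pKa = −log(5.8 × 10^-5) = 4.237
Using pH = pKa + log([base]/[acid]) with [base]/[acid] = 0.26/0.45:
pH = 4.237 + (-0.238) = 4.00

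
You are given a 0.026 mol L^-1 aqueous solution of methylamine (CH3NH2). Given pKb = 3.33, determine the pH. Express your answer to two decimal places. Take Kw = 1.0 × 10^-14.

pH = 11.51

CH3NH2 + H2O ⇌ CH3NH3+ + OH-
Kb = 10^(−3.33) = 4.68 × 10^-4
Kb = x²/(0.026 − x) = 4.68 × 10^-4
x is not negligible relative to C₀; solve x² + 0.000468·x − 1.22e-05 = 0.
x = (−Kb + √(Kb² + 4·Kb·C₀))/2 = 3.26 × 10^-3 M
pOH = −log(3.26 × 10^-3) = 2.49; pH = 14.00 − 2.49 = 11.51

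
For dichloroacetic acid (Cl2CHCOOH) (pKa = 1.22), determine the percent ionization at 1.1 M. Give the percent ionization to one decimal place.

20.8%

Cl2CHCOOH ⇌ Cl2CHCOO- + H+; let x = [H+] at equilibrium.
Ka = 10^(−1.22) = 6.03 × 10^-2
Ka = x²/(C₀ − x); solving the quadratic gives x = 2.29 × 10^-1 M.
% ionization = x/C₀ × 100% = 2.29 × 10^-1/1.1 × 100% = 20.8%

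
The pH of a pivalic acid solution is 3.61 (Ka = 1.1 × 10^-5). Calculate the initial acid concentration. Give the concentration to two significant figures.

[H+] = 10^(-3.61) = 2.45 × 10^-4 M = x
Ka = x²/(C₀ − x) ⇒ C₀ = x + x²/Ka
C₀ = 2.45 × 10^-4 + (2.45 × 10^-4)²/(1.1 × 10^-5) = 5.70 × 10^-3 M

C₀ = 5.7 × 10^-3 M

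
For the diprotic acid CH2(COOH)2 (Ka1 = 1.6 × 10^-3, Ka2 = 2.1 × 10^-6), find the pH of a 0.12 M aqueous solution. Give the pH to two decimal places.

Ka1 ≫ Ka2, so treat the first dissociation as the only significant source of H+.
Ka1 = x²/(0.12 − x) = 1.6 × 10^-3
Solving the quadratic: x = (−Ka1 + √(Ka1² + 4·Ka1·C₀))/2 = 1.31 × 10^-2 M
pH = −log(1.31 × 10^-2) = 1.88

pH = 1.88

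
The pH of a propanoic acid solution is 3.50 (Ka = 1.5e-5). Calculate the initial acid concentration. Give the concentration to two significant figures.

C₀ = 7.0 × 10^-3 M

[H+] = 10^(-3.50) = 3.16 × 10^-4 M = x
Ka = x²/(C₀ − x) ⇒ C₀ = x + x²/Ka
C₀ = 3.16 × 10^-4 + (3.16 × 10^-4)²/(1.5 × 10^-5) = 6.97 × 10^-3 M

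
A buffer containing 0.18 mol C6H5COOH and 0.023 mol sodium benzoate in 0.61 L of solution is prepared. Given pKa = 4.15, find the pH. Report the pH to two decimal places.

Using pH = pKa + log([base]/[acid]) with [base]/[acid] = 0.023/0.18:
pH = 4.15 + (-0.894) = 3.26

pH = 3.26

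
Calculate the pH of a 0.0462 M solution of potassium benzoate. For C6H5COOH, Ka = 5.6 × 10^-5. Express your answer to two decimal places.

pH = 8.46

C6H5COO- is the conjugate base of the weak acid C6H5COOH.
Kb = Kw/Ka = 1.0×10^-14 / 5.6 × 10^-5 = 1.79 × 10^-10
From the ICE table, Kb = [OH-]²/(0.0462 − [OH-]) = 1.79 × 10^-10.
Neglecting [OH-] in the denominator: [OH-] = √(1.79 × 10^-10 × 0.0462) = 2.88 × 10^-6 M
pOH = −log(2.88 × 10^-6) = 5.54; pH = 14.00 − 5.54 = 8.46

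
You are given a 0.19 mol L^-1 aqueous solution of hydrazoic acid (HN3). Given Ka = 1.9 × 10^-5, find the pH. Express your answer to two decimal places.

HN3 ⇌ N3- + H+
Let x = [H+] at equilibrium. Ka = x²/(0.19 − x).
Neglecting x in the denominator: x = √(1.9 × 10^-5 × 0.19) = 1.90 × 10^-3 M
Check: 1% ionized — well under 5%, approximation valid.
pH = −log[H+] = −log(1.90 × 10^-3) = 2.72

pH = 2.72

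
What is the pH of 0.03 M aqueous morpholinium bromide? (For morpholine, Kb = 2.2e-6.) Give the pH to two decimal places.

C4H8ONH2+ is the conjugate acid of the weak base C4H8ONH.
Ka = Kw/Kb = 1.0×10^-14 / 2.2 × 10^-6 = 4.55 × 10^-9
From the ICE table, Ka = [H+]²/(0.03 − [H+]) = 4.55 × 10^-9.
Assume [H+] ≪ 0.03: [H+] ≈ √(4.55 × 10^-9 × 0.03) = 1.17 × 10^-5 M
pH = −log[H+] = −log(1.17 × 10^-5) = 4.93

pH = 4.93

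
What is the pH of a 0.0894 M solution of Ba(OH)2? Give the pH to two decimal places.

pH = 13.25

Ba(OH)2 is a strong base (each formula unit releases 2 OH-); [OH-] = 0.179 M.
pOH = -log(0.179) = 0.75
pH = 14.00 - 0.75 = 13.25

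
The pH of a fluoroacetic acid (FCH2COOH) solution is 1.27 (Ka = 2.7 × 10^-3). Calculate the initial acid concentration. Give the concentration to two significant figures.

C₀ = 1.1 M

[H+] = 10^(-1.27) = 5.37 × 10^-2 M = x
Ka = x²/(C₀ − x) ⇒ C₀ = x + x²/Ka
C₀ = 5.37 × 10^-2 + (5.37 × 10^-2)²/(2.7 × 10^-3) = 1.12 M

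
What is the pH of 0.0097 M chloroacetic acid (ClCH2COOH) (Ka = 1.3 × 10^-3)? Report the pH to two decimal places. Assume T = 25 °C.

pH = 2.53

ClCH2COOH ⇌ ClCH2COO- + H+
From the ICE table, Ka = x²/(0.0097 − x) = 1.3 × 10^-3.
Here C₀/Ka ≈ 7.46, so the small-x approximation fails. Use the quadratic:
x = (−Ka + √(Ka² + 4·Ka·C₀))/2 = 2.96 × 10^-3 M
pH = −log[H+] = −log(2.96 × 10^-3) = 2.53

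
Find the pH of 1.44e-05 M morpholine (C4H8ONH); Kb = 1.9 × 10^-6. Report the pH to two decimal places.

pH = 8.64

C4H8ONH + H2O ⇌ C4H8ONH2+ + OH-
Kb = [OH-]²/(1.44e-05 − [OH-]) = 1.9 × 10^-6
The 5% rule fails; solving [OH-]² + Kb·[OH-] − Kb·C₀ = 0 exactly:
[OH-] = (−Kb + √(Kb² + 4·Kb·C₀))/2 = 4.37 × 10^-6 M
pOH = −log(4.37 × 10^-6) = 5.36; pH = 14.00 − 5.36 = 8.64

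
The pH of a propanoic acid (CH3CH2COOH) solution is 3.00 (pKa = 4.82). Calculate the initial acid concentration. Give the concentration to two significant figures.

C₀ = 6.7 × 10^-2 M

[H+] = 10^(-3.00) = 1.00 × 10^-3 M = x
Ka = 10^(−4.82) = 1.51 × 10^-5
Ka = x²/(C₀ − x) ⇒ C₀ = x + x²/Ka
C₀ = 1.00 × 10^-3 + (1.00 × 10^-3)²/(1.51 × 10^-5) = 6.72 × 10^-2 M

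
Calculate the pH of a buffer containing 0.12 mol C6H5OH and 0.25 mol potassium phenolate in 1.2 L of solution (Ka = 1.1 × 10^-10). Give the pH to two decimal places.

pH = 10.28

pKa = −log(1.1 × 10^-10) = 9.959
pH = pKa + log([A⁻]/[HA]) = 9.959 + log(0.25/0.12)
pH = 9.959 + (+0.319) = 10.28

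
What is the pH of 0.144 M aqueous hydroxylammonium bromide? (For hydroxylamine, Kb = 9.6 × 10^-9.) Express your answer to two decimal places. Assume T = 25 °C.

NH3OH+ is the conjugate acid of the weak base NH2OH.
Ka = Kw/Kb = 1.0×10^-14 / 9.6 × 10^-9 = 1.04 × 10^-6
Ka = x²/(0.144 − x) = 1.04 × 10^-6
Since Ka ≪ C₀, x ≈ √(Ka·C₀) = 3.87 × 10^-4 M.
Check: 0.27% ionized — well under 5%, approximation valid.
pH = −log(3.87 × 10^-4) = 3.41

pH = 3.41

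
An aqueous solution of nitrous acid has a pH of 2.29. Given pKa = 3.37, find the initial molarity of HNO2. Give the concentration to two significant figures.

[H+] = 10^(-2.29) = 5.13 × 10^-3 M = x
Ka = 10^(−3.37) = 4.27 × 10^-4
Ka = x²/(C₀ − x) ⇒ C₀ = x + x²/Ka
C₀ = 5.13 × 10^-3 + (5.13 × 10^-3)²/(4.27 × 10^-4) = 6.68 × 10^-2 M

C₀ = 6.7 × 10^-2 M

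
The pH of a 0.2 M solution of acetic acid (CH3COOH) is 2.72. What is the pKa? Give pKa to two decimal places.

[H+] = 10^(-2.72) = 1.91 × 10^-3 M
At equilibrium [HA] = 0.2 − 1.91 × 10^-3 = 1.98 × 10^-1 M
Ka = [H+][A-]/[HA] = (1.91 × 10^-3)² / 1.98 × 10^-1 = 1.84 × 10^-5
pKa = -log(1.84 × 10^-5) = 4.74

pKa = 4.74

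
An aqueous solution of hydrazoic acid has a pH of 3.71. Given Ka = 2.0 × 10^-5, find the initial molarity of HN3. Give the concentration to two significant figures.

C₀ = 2.1 × 10^-3 M

[H+] = 10^(-3.71) = 1.95 × 10^-4 M = x
Ka = x²/(C₀ − x) ⇒ C₀ = x + x²/Ka
C₀ = 1.95 × 10^-4 + (1.95 × 10^-4)²/(2.0 × 10^-5) = 2.10 × 10^-3 M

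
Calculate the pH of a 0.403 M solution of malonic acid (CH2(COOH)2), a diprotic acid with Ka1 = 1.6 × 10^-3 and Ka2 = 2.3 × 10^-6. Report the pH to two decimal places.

pH = 1.61

Ka1 ≫ Ka2, so treat the first dissociation as the only significant source of H+.
Ka1 = x²/(0.403 − x) = 1.6 × 10^-3
Solving the quadratic: x = (−Ka1 + √(Ka1² + 4·Ka1·C₀))/2 = 2.46 × 10^-2 M
pH = −log(2.46 × 10^-2) = 1.61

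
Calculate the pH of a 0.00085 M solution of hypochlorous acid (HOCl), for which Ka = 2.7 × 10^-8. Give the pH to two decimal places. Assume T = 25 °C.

HOCl ⇌ OCl- + H+
From the ICE table, Ka = [H+]²/(0.00085 − [H+]) = 2.7 × 10^-8.
Since Ka ≪ C₀, [H+] ≈ √(Ka·C₀) = 4.79 × 10^-6 M.
([H+]/C₀ = 0.56% < 5%, so the approximation holds.)
pH = −log[H+] = −log(4.79 × 10^-6) = 5.32

pH = 5.32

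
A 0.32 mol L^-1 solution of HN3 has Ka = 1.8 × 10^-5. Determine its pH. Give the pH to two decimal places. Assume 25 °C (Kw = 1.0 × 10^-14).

pH = 2.62

HN3 ⇌ N3- + H+
From the ICE table, Ka = [H+]²/(0.32 − [H+]) = 1.8 × 10^-5.
Since Ka ≪ C₀, [H+] ≈ √(Ka·C₀) = 2.40 × 10^-3 M.
pH = −log(2.40 × 10^-3) = 2.62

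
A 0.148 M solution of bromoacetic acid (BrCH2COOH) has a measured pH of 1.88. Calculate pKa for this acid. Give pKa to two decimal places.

[H+] = 10^(-1.88) = 1.32 × 10^-2 M
At equilibrium [HA] = 0.148 − 1.32 × 10^-2 = 1.35 × 10^-1 M
Ka = [H+][A-]/[HA] = (1.32 × 10^-2)² / 1.35 × 10^-1 = 1.29 × 10^-3
pKa = -log(1.29 × 10^-3) = 2.89

pKa = 2.89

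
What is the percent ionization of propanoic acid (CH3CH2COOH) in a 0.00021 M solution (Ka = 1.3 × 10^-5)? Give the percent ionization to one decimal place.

22.0%

CH3CH2COOH ⇌ CH3CH2COO- + H+; let x = [H+] at equilibrium.
Ka = x²/(C₀ − x); solving the quadratic gives x = 4.62 × 10^-5 M.
% ionization = x/C₀ × 100% = 4.62 × 10^-5/0.00021 × 100% = 22.0%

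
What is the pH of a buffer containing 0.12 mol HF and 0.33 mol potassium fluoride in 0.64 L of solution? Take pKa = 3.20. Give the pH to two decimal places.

Using pH = pKa + log([base]/[acid]) with [base]/[acid] = 0.33/0.12:
pH = 3.20 + (+0.439) = 3.64

pH = 3.64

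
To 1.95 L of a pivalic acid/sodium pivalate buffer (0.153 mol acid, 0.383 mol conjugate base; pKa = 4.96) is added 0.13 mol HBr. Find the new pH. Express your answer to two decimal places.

Added H+ converts (CH3)3CCOO- to (CH3)3CCOOH: (CH3)3CCOOH → 0.283 mol, (CH3)3CCOO- → 0.253 mol.
pH = pKa + log(n_(CH3)3CCOO-/n_(CH3)3CCOOH) = 4.96 + log(0.253/0.283) = 4.96 + (-0.049)

pH = 4.91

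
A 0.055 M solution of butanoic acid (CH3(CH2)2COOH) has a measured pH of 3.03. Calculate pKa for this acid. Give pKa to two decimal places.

pKa = 4.79

[H+] = 10^(-3.03) = 9.33 × 10^-4 M
At equilibrium [HA] = 0.055 − 9.33 × 10^-4 = 5.41 × 10^-2 M
Ka = [H+][A-]/[HA] = (9.33 × 10^-4)² / 5.41 × 10^-2 = 1.61 × 10^-5
pKa = -log(1.61 × 10^-5) = 4.79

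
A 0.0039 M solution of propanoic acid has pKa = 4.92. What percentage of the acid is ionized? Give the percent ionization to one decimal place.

CH3CH2COOH ⇌ CH3CH2COO- + H+; let x = [H+] at equilibrium.
Ka = 10^(−4.92) = 1.20 × 10^-5
Solve x² + 1.2e-05x − 4.68e-08 = 0 → x = 2.10 × 10^-4 M
Fraction ionized = 2.10 × 10^-4 / 0.0039 = 0.0538 → 5.4%

5.4%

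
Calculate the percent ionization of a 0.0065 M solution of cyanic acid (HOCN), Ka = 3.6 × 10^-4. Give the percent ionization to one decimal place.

HOCN ⇌ OCN- + H+; let x = [H+] at equilibrium.
Ka = x²/(C₀ − x); solving the quadratic gives x = 1.36 × 10^-3 M.
Fraction ionized = 1.36 × 10^-3 / 0.0065 = 0.2092 → 20.9%

20.9%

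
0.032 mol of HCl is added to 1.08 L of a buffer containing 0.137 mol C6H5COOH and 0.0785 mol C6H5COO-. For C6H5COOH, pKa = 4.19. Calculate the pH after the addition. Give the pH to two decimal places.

pH = 3.63

Added H+ converts C6H5COO- to C6H5COOH: C6H5COOH → 0.169 mol, C6H5COO- → 0.0465 mol.
pH = pKa + log(n_C6H5COO-/n_C6H5COOH) = 4.19 + log(0.0465/0.169) = 4.19 + (-0.560)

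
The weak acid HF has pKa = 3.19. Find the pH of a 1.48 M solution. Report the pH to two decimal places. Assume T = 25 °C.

HF ⇌ F- + H+
Ka = 10^(−3.19) = 6.46 × 10^-4
Ka = x²/(1.48 − x) = 6.46 × 10^-4
Neglecting x in the denominator: x = √(6.46 × 10^-4 × 1.48) = 3.09 × 10^-2 M
pH = −log(3.09 × 10^-2) = 1.51

pH = 1.51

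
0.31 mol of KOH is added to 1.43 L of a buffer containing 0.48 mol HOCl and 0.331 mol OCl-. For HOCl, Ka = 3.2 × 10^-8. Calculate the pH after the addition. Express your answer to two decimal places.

OH- converts HOCl to OCl-: HOCl → 0.17 mol, OCl- → 0.641 mol.
pKa = −log(3.2 × 10^-8) = 7.495
pH = pKa + log([A⁻]/[HA]) = 7.495 + log(0.641/0.17) = 7.495 +0.576

pH = 8.07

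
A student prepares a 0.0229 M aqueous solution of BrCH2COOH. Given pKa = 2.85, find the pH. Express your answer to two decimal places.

BrCH2COOH ⇌ BrCH2COO- + H+
Ka = 10^(−2.85) = 1.41 × 10^-3
From the ICE table, Ka = [H+]²/(0.0229 − [H+]) = 1.41 × 10^-3.
[H+] is not negligible relative to C₀; solve [H+]² + 0.00141·[H+] − 3.23e-05 = 0.
[H+] = (−Ka + √(Ka² + 4·Ka·C₀))/2 = 5.02 × 10^-3 M
pH = −log[H+] = −log(5.02 × 10^-3) = 2.30

pH = 2.30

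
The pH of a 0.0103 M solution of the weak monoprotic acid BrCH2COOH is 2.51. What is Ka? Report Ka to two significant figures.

[H+] = 10^(-2.51) = 3.09 × 10^-3 M
At equilibrium [HA] = 0.0103 − 3.09 × 10^-3 = 7.21 × 10^-3 M
Ka = [H+][A-]/[HA] = (3.09 × 10^-3)² / 7.21 × 10^-3 = 1.3 × 10^-3

Ka = 1.3 × 10^-3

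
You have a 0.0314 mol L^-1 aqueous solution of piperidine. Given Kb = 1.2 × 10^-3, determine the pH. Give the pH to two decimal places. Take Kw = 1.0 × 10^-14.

C5H10NH + H2O ⇌ C5H10NH2+ + OH-
Let x = [OH-] at equilibrium. Kb = x²/(0.0314 − x).
The 5% rule fails; solving x² + Kb·x − Kb·C₀ = 0 exactly:
x = [−0.0012 + √(0.0012² + 0.000151)]/2 = 5.57 × 10^-3 M
pOH = −log(5.57 × 10^-3) = 2.25; pH = 14.00 − 2.25 = 11.75

pH = 11.75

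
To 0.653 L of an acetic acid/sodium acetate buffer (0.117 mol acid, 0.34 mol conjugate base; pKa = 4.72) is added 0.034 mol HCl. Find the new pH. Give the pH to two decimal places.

After neutralization: n(CH3COOH) = 0.151 mol, n(CH3COO-) = 0.306 mol.
Henderson–Hasselbalch with mole ratio 0.306/0.151: pH = 4.72 + (+0.307)

pH = 5.03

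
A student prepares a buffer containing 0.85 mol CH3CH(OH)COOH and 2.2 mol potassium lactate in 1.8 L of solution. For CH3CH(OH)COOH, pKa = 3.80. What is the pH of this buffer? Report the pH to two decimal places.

pH = 4.21

pH = pKa + log([A⁻]/[HA]) = 3.80 + log(2.2/0.85)
pH = 3.80 + (+0.413) = 4.21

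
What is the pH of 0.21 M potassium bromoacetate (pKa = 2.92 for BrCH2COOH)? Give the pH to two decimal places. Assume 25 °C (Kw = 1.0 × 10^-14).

BrCH2COO- is the conjugate base of the weak acid BrCH2COOH.
Ka = 10^(−2.92) = 1.20 × 10^-3
Kb = Kw/Ka = 1.0×10^-14 / 1.20 × 10^-3 = 8.33 × 10^-12
Kb = [OH-]²/(0.21 − [OH-]) = 8.33 × 10^-12
Assume [OH-] ≪ 0.21: [OH-] ≈ √(8.33 × 10^-12 × 0.21) = 1.32 × 10^-6 M
Check: 0.00063% ionized — well under 5%, approximation valid.
pOH = −log(1.32 × 10^-6) = 5.88; pH = 14.00 − 5.88 = 8.12

pH = 8.12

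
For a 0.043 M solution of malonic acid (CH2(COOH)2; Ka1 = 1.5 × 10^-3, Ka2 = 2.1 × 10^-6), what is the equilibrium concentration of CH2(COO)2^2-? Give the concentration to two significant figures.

First ionization gives [H+] ≈ [CH2(COOH)COO-] = 7.32 × 10^-3 M.
Second step: Ka2 = [H+][CH2(COO)2^2-]/[CH2(COOH)COO-] ≈ [CH2(COO)2^2-] (since [H+] ≈ [CH2(COOH)COO-]).
So [CH2(COO)2^2-] ≈ Ka2.

2.1 × 10^-6 M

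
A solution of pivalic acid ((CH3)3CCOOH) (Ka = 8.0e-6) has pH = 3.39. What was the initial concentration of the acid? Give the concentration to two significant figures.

[H+] = 10^(-3.39) = 4.07 × 10^-4 M = x
Ka = x²/(C₀ − x) ⇒ C₀ = x + x²/Ka
C₀ = 4.07 × 10^-4 + (4.07 × 10^-4)²/(8.0 × 10^-6) = 2.11 × 10^-2 M

C₀ = 2.1 × 10^-2 M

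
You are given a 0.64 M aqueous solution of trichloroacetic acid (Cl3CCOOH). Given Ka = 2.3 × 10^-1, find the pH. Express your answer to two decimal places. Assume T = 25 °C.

Cl3CCOOH ⇌ Cl3CCOO- + H+
Ka = x²/(0.64 − x) = 2.3 × 10^-1
x is not negligible relative to C₀; solve x² + 0.23·x − 0.147 = 0.
x = (−Ka + √(Ka² + 4·Ka·C₀))/2 = 2.86 × 10^-1 M
pH = −log(2.86 × 10^-1) = 0.54

pH = 0.54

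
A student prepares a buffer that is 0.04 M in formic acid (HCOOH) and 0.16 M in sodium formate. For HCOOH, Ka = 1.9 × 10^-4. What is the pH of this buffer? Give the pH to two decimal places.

pKa = −log(1.9 × 10^-4) = 3.721
Using pH = pKa + log([base]/[acid]) with [base]/[acid] = 0.16/0.04:
pH = 3.721 + (+0.602) = 4.32

pH = 4.32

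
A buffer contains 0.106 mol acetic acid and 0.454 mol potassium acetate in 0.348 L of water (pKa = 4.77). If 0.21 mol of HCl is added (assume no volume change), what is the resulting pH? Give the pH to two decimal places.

Added H+ converts CH3COO- to CH3COOH: CH3COOH → 0.316 mol, CH3COO- → 0.244 mol.
pH = pKa + log([A⁻]/[HA]) = 4.77 + log(0.244/0.316) = 4.77 -0.112

pH = 4.66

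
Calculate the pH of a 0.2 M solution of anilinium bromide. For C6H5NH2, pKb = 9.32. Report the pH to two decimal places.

C6H5NH3+ is the conjugate acid of the weak base C6H5NH2.
Kb = 10^(−9.32) = 4.79 × 10^-10
Ka = Kw/Kb = 1.0×10^-14 / 4.79 × 10^-10 = 2.09 × 10^-5
From the ICE table, Ka = [H+]²/(0.2 − [H+]) = 2.09 × 10^-5.
Since Ka ≪ C₀, [H+] ≈ √(Ka·C₀) = 2.04 × 10^-3 M.
pH = −log[H+] = −log(2.04 × 10^-3) = 2.69

pH = 2.69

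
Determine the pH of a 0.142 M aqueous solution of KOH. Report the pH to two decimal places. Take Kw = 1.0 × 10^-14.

KOH is a strong base; [OH-] = 0.142 M.
pOH = -log(0.142) = 0.85
pH = 14.00 - 0.85 = 13.15

pH = 13.15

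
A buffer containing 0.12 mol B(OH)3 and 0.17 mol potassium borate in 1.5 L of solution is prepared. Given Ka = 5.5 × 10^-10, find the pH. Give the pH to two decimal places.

pKa = −log(5.5 × 10^-10) = 9.260
pH = pKa + log([A⁻]/[HA]) = 9.260 + log(0.17/0.12)
pH = 9.260 + (+0.151) = 9.41

pH = 9.41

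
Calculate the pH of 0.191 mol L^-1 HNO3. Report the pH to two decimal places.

pH = 0.72

HNO3 is a strong acid and dissociates completely, so [H+] = 0.191 M.
pH = -log(0.191) = 0.72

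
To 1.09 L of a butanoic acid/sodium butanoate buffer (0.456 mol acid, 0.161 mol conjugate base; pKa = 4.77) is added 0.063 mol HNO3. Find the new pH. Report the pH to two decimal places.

pH = 4.05

Added H+ converts CH3(CH2)2COO- to CH3(CH2)2COOH: CH3(CH2)2COOH → 0.519 mol, CH3(CH2)2COO- → 0.098 mol.
pH = pKa + log(n_CH3(CH2)2COO-/n_CH3(CH2)2COOH) = 4.77 + log(0.098/0.519) = 4.77 + (-0.724)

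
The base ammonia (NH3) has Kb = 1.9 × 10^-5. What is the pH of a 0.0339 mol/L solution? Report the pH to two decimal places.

NH3 + H2O ⇌ NH4+ + OH-
Kb = [OH-]²/(0.0339 − [OH-]) = 1.9 × 10^-5
Assume [OH-] ≪ 0.0339: [OH-] ≈ √(1.9 × 10^-5 × 0.0339) = 8.03 × 10^-4 M
Check: 2.4% ionized — well under 5%, approximation valid.
pOH = 3.10, so pH = 14.00 − pOH = 10.90

pH = 10.90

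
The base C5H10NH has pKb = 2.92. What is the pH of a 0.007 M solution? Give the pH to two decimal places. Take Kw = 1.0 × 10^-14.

C5H10NH + H2O ⇌ C5H10NH2+ + OH-
Kb = 10^(−2.92) = 1.20 × 10^-3
From the ICE table, Kb = [OH-]²/(0.007 − [OH-]) = 1.20 × 10^-3.
[OH-] is not negligible relative to C₀; solve [OH-]² + 0.0012·[OH-] − 8.4e-06 = 0.
[OH-] = [−0.0012 + √(0.0012² + 3.36e-05)]/2 = 2.36 × 10^-3 M
pOH = −log(2.36 × 10^-3) = 2.63; pH = 14.00 − 2.63 = 11.37

pH = 11.37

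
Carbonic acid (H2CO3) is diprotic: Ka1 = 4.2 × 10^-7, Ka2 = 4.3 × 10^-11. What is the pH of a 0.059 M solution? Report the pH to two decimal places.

pH = 3.80

Since Ka1 ≫ Ka2, the first ionization dominates [H+].
Ka1 = x²/(0.059 − x) = 4.2 × 10^-7
x ≈ √(4.2 × 10^-7 × 0.059) = 1.57 × 10^-4 M
pH = −log(1.57 × 10^-4) = 3.80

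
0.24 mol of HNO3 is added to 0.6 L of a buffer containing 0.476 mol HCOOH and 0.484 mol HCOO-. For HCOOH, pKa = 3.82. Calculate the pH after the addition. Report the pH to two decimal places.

After neutralization: n(HCOOH) = 0.716 mol, n(HCOO-) = 0.244 mol.
pH = pKa + log([A⁻]/[HA]) = 3.82 + log(0.244/0.716) = 3.82 -0.468

pH = 3.35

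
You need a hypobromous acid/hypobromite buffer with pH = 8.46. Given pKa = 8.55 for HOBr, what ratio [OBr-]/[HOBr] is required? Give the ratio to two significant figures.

ratio = 0.81

pH = pKa + log(r) ⇒ log(r) = 8.46 − 8.55 = -0.09
r = [OBr-]/[HOBr] = 10^(-0.09) = 0.813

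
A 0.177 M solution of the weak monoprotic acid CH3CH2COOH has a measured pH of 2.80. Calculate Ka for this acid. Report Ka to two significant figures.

[H+] = 10^(-2.80) = 1.58 × 10^-3 M
At equilibrium [HA] = 0.177 − 1.58 × 10^-3 = 1.75 × 10^-1 M
Ka = [H+][A-]/[HA] = (1.58 × 10^-3)² / 1.75 × 10^-1 = 1.4 × 10^-5

Ka = 1.4 × 10^-5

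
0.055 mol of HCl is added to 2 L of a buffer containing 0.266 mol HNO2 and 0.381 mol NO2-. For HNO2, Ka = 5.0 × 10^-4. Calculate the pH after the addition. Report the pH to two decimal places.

After neutralization: n(HNO2) = 0.321 mol, n(NO2-) = 0.326 mol.
pKa = −log(5.0 × 10^-4) = 3.301
pH = pKa + log([A⁻]/[HA]) = 3.301 + log(0.326/0.321) = 3.301 +0.007

pH = 3.31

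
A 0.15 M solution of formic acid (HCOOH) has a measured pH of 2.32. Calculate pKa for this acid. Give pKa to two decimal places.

pKa = 3.80

[H+] = 10^(-2.32) = 4.79 × 10^-3 M
At equilibrium [HA] = 0.15 − 4.79 × 10^-3 = 1.45 × 10^-1 M
Ka = [H+][A-]/[HA] = (4.79 × 10^-3)² / 1.45 × 10^-1 = 1.58 × 10^-4
pKa = -log(1.58 × 10^-4) = 3.80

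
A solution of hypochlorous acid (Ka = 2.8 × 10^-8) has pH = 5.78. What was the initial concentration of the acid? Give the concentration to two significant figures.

C₀ = 1.0 × 10^-4 M

[H+] = 10^(-5.78) = 1.66 × 10^-6 M = x
Ka = x²/(C₀ − x) ⇒ C₀ = x + x²/Ka
C₀ = 1.66 × 10^-6 + (1.66 × 10^-6)²/(2.8 × 10^-8) = 1.00 × 10^-4 M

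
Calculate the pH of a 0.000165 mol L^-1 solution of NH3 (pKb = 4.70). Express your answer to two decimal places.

NH3 + H2O ⇌ NH4+ + OH-
Kb = 10^(−4.70) = 2.00 × 10^-5
From the ICE table, Kb = [OH-]²/(0.000165 − [OH-]) = 2.00 × 10^-5.
[OH-] is not negligible relative to C₀; solve [OH-]² + 2e-05·[OH-] − 3.3e-09 = 0.
[OH-] = (−Kb + √(Kb² + 4·Kb·C₀))/2 = 4.83 × 10^-5 M
pOH = 4.32, so pH = 14.00 − pOH = 9.68

pH = 9.68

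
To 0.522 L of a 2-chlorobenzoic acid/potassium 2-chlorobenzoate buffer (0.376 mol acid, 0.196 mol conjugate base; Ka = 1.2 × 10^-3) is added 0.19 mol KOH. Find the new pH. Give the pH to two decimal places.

pH = 3.24

After neutralization: n(ClC6H4COOH) = 0.186 mol, n(ClC6H4COO-) = 0.386 mol.
pKa = −log(1.2 × 10^-3) = 2.921
Henderson–Hasselbalch with mole ratio 0.386/0.186: pH = 2.921 + (+0.317)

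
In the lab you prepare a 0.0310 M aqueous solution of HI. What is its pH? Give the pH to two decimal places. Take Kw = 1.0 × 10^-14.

pH = 1.51

HI is a strong acid and dissociates completely, so [H+] = 0.0310 M.
pH = -log(0.031) = 1.51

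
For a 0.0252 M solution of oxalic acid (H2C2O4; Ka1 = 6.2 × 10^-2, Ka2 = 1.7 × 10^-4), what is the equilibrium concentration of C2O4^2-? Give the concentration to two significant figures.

1.7 × 10^-4 M

First ionization gives [H+] ≈ [HC2O4-] = 1.92 × 10^-2 M.
Second step: Ka2 = [H+][C2O4^2-]/[HC2O4-] ≈ [C2O4^2-] (since [H+] ≈ [HC2O4-]).
So [C2O4^2-] ≈ Ka2.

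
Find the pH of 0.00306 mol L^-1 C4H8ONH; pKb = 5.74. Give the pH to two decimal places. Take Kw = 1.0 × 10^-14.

C4H8ONH + H2O ⇌ C4H8ONH2+ + OH-
Kb = 10^(−5.74) = 1.82 × 10^-6
Let x = [OH-] at equilibrium. Kb = x²/(0.00306 − x).
Assume x ≪ 0.00306: x ≈ √(1.82 × 10^-6 × 0.00306) = 7.46 × 10^-5 M
pOH = 4.13, so pH = 14.00 − pOH = 9.87

pH = 9.87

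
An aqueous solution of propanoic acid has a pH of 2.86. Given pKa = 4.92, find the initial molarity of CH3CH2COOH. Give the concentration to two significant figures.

C₀ = 1.6 × 10^-1 M

[H+] = 10^(-2.86) = 1.38 × 10^-3 M = x
Ka = 10^(−4.92) = 1.20 × 10^-5
Ka = x²/(C₀ − x) ⇒ C₀ = x + x²/Ka
C₀ = 1.38 × 10^-3 + (1.38 × 10^-3)²/(1.20 × 10^-5) = 1.60 × 10^-1 M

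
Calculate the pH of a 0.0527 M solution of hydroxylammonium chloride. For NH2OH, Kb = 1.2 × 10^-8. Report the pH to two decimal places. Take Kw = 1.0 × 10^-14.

pH = 3.68

NH3OH+ is the conjugate acid of the weak base NH2OH.
Ka = Kw/Kb = 1.0×10^-14 / 1.2 × 10^-8 = 8.33 × 10^-7
From the ICE table, Ka = [H+]²/(0.0527 − [H+]) = 8.33 × 10^-7.
Neglecting [H+] in the denominator: [H+] = √(8.33 × 10^-7 × 0.0527) = 2.10 × 10^-4 M
([H+]/C₀ = 0.4% < 5%, so the approximation holds.)
pH = −log(2.10 × 10^-4) = 3.68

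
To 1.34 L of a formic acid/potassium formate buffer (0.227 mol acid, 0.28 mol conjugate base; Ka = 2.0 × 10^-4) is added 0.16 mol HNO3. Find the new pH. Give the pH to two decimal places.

Added H+ converts HCOO- to HCOOH: HCOOH → 0.387 mol, HCOO- → 0.12 mol.
pKa = −log(2.0 × 10^-4) = 3.699
pH = pKa + log(n_HCOO-/n_HCOOH) = 3.699 + log(0.12/0.387) = 3.699 + (-0.509)

pH = 3.19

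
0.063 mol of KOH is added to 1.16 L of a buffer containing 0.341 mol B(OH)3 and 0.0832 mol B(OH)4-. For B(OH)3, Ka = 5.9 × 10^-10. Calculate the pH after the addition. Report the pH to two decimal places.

After neutralization: n(B(OH)3) = 0.278 mol, n(B(OH)4-) = 0.146 mol.
pKa = −log(5.9 × 10^-10) = 9.229
Henderson–Hasselbalch with mole ratio 0.146/0.278: pH = 9.229 + (-0.280)

pH = 8.95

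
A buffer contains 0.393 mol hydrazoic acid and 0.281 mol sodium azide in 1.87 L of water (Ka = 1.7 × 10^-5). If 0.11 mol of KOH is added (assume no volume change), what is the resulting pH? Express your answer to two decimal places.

After neutralization: n(HN3) = 0.283 mol, n(N3-) = 0.391 mol.
pKa = −log(1.7 × 10^-5) = 4.770
Henderson–Hasselbalch with mole ratio 0.391/0.283: pH = 4.770 + (+0.140)

pH = 4.91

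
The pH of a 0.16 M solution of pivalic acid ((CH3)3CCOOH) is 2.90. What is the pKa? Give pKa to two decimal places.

pKa = 5.00

[H+] = 10^(-2.90) = 1.26 × 10^-3 M
At equilibrium [HA] = 0.16 − 1.26 × 10^-3 = 1.59 × 10^-1 M
Ka = [H+][A-]/[HA] = (1.26 × 10^-3)² / 1.59 × 10^-1 = 9.98 × 10^-6
pKa = -log(9.98 × 10^-6) = 5.00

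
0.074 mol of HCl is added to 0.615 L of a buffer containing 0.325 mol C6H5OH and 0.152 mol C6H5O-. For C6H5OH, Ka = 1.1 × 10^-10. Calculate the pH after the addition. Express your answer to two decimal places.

pH = 9.25

Added H+ converts C6H5O- to C6H5OH: C6H5OH → 0.399 mol, C6H5O- → 0.078 mol.
pKa = −log(1.1 × 10^-10) = 9.959
pH = pKa + log([A⁻]/[HA]) = 9.959 + log(0.078/0.399) = 9.959 -0.709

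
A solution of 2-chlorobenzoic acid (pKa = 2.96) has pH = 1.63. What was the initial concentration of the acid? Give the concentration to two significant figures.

C₀ = 5.2 × 10^-1 M

[H+] = 10^(-1.63) = 2.34 × 10^-2 M = x
Ka = 10^(−2.96) = 1.10 × 10^-3
Ka = x²/(C₀ − x) ⇒ C₀ = x + x²/Ka
C₀ = 2.34 × 10^-2 + (2.34 × 10^-2)²/(1.10 × 10^-3) = 5.21 × 10^-1 M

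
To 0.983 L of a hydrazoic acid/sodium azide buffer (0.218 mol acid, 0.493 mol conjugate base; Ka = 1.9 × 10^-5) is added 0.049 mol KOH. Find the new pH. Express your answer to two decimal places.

pH = 5.23

After neutralization: n(HN3) = 0.169 mol, n(N3-) = 0.542 mol.
pKa = −log(1.9 × 10^-5) = 4.721
pH = pKa + log([A⁻]/[HA]) = 4.721 + log(0.542/0.169) = 4.721 +0.506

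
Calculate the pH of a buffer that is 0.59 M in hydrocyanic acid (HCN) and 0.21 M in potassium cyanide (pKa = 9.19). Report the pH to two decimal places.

pH = pKa + log([A⁻]/[HA]) = 9.19 + log(0.21/0.59)
pH = 9.19 + (-0.449) = 8.74

pH = 8.74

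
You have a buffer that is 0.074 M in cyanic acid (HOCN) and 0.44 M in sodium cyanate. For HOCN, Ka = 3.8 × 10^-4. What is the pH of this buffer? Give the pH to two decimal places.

pKa = −log(3.8 × 10^-4) = 3.420
Henderson–Hasselbalch: pH = pKa + log([OCN-]/[HOCN]) = 3.420 + log(0.44/0.074)
pH = 3.420 + (+0.774) = 4.19

pH = 4.19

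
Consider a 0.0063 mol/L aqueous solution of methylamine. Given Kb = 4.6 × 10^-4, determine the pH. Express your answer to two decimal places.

pH = 11.17

CH3NH2 + H2O ⇌ CH3NH3+ + OH-
Kb = [OH-]²/(0.0063 − [OH-]) = 4.6 × 10^-4
Here C₀/Kb ≈ 13.7, so the small-[OH-] approximation fails. Use the quadratic:
[OH-] = [−0.00046 + √(0.00046² + 1.16e-05)]/2 = 1.49 × 10^-3 M
pOH = −log(1.49 × 10^-3) = 2.83; pH = 14.00 − 2.83 = 11.17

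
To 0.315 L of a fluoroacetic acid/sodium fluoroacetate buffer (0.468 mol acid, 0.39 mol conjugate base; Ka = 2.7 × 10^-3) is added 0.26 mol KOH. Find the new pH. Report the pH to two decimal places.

pH = 3.06

OH- converts FCH2COOH to FCH2COO-: FCH2COOH → 0.208 mol, FCH2COO- → 0.65 mol.
pKa = −log(2.7 × 10^-3) = 2.569
pH = pKa + log(n_FCH2COO-/n_FCH2COOH) = 2.569 + log(0.65/0.208) = 2.569 + (+0.495)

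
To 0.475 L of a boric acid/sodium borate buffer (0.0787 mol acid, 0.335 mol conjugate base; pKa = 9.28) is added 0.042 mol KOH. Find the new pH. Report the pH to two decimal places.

pH = 10.29

After neutralization: n(B(OH)3) = 0.0367 mol, n(B(OH)4-) = 0.377 mol.
Henderson–Hasselbalch with mole ratio 0.377/0.0367: pH = 9.28 + (+1.012)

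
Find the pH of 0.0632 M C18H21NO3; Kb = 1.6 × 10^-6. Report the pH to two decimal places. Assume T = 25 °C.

pH = 10.50

C18H21NO3 + H2O ⇌ C18H22NO3+ + OH-
From the ICE table, Kb = [OH-]²/(0.0632 − [OH-]) = 1.6 × 10^-6.
Assume [OH-] ≪ 0.0632: [OH-] ≈ √(1.6 × 10^-6 × 0.0632) = 3.18 × 10^-4 M
pOH = −log(3.18 × 10^-4) = 3.50; pH = 14.00 − 3.50 = 10.50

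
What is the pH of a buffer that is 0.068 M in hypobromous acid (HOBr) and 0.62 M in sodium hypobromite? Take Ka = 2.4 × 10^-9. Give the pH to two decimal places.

pH = 9.58

pKa = −log(2.4 × 10^-9) = 8.620
Using pH = pKa + log([base]/[acid]) with [base]/[acid] = 0.62/0.068:
pH = 8.620 + (+0.960) = 9.58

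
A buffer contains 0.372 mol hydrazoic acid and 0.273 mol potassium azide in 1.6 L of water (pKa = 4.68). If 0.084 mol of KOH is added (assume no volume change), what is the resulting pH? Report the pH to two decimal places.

After neutralization: n(HN3) = 0.288 mol, n(N3-) = 0.357 mol.
pH = pKa + log(n_N3-/n_HN3) = 4.68 + log(0.357/0.288) = 4.68 + (+0.093)

pH = 4.77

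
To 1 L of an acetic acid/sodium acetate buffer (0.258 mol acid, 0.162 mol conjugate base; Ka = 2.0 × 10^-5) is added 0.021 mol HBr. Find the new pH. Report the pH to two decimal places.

Added H+ converts CH3COO- to CH3COOH: CH3COOH → 0.279 mol, CH3COO- → 0.141 mol.
pKa = −log(2.0 × 10^-5) = 4.699
pH = pKa + log([A⁻]/[HA]) = 4.699 + log(0.141/0.279) = 4.699 -0.296

pH = 4.40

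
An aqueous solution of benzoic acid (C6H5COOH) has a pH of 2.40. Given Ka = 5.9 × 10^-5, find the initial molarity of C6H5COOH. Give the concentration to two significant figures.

C₀ = 2.7 × 10^-1 M

[H+] = 10^(-2.40) = 3.98 × 10^-3 M = x
Ka = x²/(C₀ − x) ⇒ C₀ = x + x²/Ka
C₀ = 3.98 × 10^-3 + (3.98 × 10^-3)²/(5.9 × 10^-5) = 2.72 × 10^-1 M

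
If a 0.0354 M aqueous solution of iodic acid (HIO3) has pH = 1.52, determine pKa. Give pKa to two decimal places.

[H+] = 10^(-1.52) = 3.02 × 10^-2 M
At equilibrium [HA] = 0.0354 − 3.02 × 10^-2 = 5.20 × 10^-3 M
Ka = [H+][A-]/[HA] = (3.02 × 10^-2)² / 5.20 × 10^-3 = 1.75 × 10^-1
pKa = -log(1.75 × 10^-1) = 0.76

pKa = 0.76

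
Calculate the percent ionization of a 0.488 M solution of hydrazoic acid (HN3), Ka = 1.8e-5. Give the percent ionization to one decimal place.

HN3 ⇌ N3- + H+; let x = [H+] at equilibrium.
x ≈ √(Ka·C₀) = √(1.8 × 10^-5 × 0.488) = 2.96 × 10^-3 M
Fraction ionized = 2.96 × 10^-3 / 0.488 = 0.0061 → 0.6%

0.6%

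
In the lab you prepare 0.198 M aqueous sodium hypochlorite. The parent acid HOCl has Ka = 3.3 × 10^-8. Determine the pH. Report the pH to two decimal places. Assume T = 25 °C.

OCl- is the conjugate base of the weak acid HOCl.
Kb = Kw/Ka = 1.0×10^-14 / 3.3 × 10^-8 = 3.03 × 10^-7
From the ICE table, Kb = x²/(0.198 − x) = 3.03 × 10^-7.
Assume x ≪ 0.198: x ≈ √(3.03 × 10^-7 × 0.198) = 2.45 × 10^-4 M
Check: 0.12% ionized — well under 5%, approximation valid.
pOH = 3.61, so pH = 14.00 − pOH = 10.39

pH = 10.39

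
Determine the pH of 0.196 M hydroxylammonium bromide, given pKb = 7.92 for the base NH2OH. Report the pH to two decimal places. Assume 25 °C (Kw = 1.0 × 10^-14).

pH = 3.39

NH3OH+ is the conjugate acid of the weak base NH2OH.
Kb = 10^(−7.92) = 1.20 × 10^-8
Ka = Kw/Kb = 1.0×10^-14 / 1.20 × 10^-8 = 8.33 × 10^-7
Let x = [H+] at equilibrium. Ka = x²/(0.196 − x).
Neglecting x in the denominator: x = √(8.33 × 10^-7 × 0.196) = 4.04 × 10^-4 M
pH = −log(4.04 × 10^-4) = 3.39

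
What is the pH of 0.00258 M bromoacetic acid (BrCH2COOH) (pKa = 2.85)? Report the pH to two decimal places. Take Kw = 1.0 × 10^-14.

BrCH2COOH ⇌ BrCH2COO- + H+
Ka = 10^(−2.85) = 1.41 × 10^-3
From the ICE table, Ka = [H+]²/(0.00258 − [H+]) = 1.41 × 10^-3.
[H+] is not negligible relative to C₀; solve [H+]² + 0.00141·[H+] − 3.64e-06 = 0.
[H+] = (−Ka + √(Ka² + 4·Ka·C₀))/2 = 1.33 × 10^-3 M
pH = −log[H+] = −log(1.33 × 10^-3) = 2.88

pH = 2.88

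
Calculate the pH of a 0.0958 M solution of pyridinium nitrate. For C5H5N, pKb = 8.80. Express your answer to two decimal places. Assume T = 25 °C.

C5H5NH+ is the conjugate acid of the weak base C5H5N.
Kb = 10^(−8.80) = 1.58 × 10^-9
Ka = Kw/Kb = 1.0×10^-14 / 1.58 × 10^-9 = 6.33 × 10^-6
From the ICE table, Ka = [H+]²/(0.0958 − [H+]) = 6.33 × 10^-6.
Since Ka ≪ C₀, [H+] ≈ √(Ka·C₀) = 7.79 × 10^-4 M.
pH = −log[H+] = −log(7.79 × 10^-4) = 3.11

pH = 3.11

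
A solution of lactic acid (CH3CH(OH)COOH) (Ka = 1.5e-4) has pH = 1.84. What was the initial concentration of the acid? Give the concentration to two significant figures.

C₀ = 1.4 M

[H+] = 10^(-1.84) = 1.45 × 10^-2 M = x
Ka = x²/(C₀ − x) ⇒ C₀ = x + x²/Ka
C₀ = 1.45 × 10^-2 + (1.45 × 10^-2)²/(1.5 × 10^-4) = 1.42 M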